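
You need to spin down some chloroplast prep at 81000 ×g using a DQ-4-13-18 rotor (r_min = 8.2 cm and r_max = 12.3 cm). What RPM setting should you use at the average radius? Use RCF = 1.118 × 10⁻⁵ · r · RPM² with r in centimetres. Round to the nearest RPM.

26586 RPM

r_avg = (8.2 + 12.3) / 2 = 10.25 cm
RCF = 1.118 × 10⁻⁵ × r × N²
81,000 = 1.118 × 10⁻⁵ × 10.25 × N²
N² = 81,000 / (11.4595 × 10⁻⁵) = 706,837,122
N ≈ √706,837,122 ≈ 26,586.4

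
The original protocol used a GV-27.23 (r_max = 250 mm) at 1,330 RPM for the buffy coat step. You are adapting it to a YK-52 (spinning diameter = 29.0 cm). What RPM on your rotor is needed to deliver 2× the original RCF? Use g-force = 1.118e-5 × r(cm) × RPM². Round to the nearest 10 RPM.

Original rotor: r = 250 mm = 25.0 cm
RCF_original = 1.118 × 10⁻⁵ × 25 × (1330)² = 1.118 × 10⁻⁵ × 25 × 1,768,900 ≈ 494.4 × g
Target RCF = 2 × 494.4 ≈ 988.8 × g
Your rotor: r = 29.0 / 2 = 14.5 cm
988.8 = 1.118 × 10⁻⁵ × 14.5 × N²
N² = 988.8 / (16.211 × 10⁻⁵) = 6,099,562
N ≈ √6,099,562 ≈ 2,469.7

2470 RPM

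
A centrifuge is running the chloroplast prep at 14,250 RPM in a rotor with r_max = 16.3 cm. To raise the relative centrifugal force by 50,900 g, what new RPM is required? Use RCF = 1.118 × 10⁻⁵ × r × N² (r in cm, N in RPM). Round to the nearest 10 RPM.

≈ 21960 RPM

Current RCF = 1.118 × 10⁻⁵ × 16.3 × (14250)² = 1.118 × 10⁻⁵ × 16.3 × 203,062,500 ≈ 37,004.9 × g
Target RCF = 37,004.9 + 50,900 = 87,904.9 × g
N² = 87,904.9 / (18.2234 × 10⁻⁵) = 482,373,761
N ≈ √482,373,761 ≈ 21,963.0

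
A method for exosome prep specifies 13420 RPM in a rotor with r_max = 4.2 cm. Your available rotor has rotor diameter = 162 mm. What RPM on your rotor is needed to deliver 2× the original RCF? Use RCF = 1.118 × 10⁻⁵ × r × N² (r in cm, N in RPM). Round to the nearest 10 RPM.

≈ 13670 RPM

RCF = 1.118 × 10⁻⁵ × r × N²
RCF_original = 1.118 × 10⁻⁵ × 4.2 × (13420)² = 1.118 × 10⁻⁵ × 4.2 × 180,096,400 ≈ 8,456.6 × g
Target RCF = 2 × 8,456.6 ≈ 16,913.2 × g
Your rotor: r = 162 mm / 2 = 81 mm = 8.1 cm
16,913.2 = 1.118 × 10⁻⁵ × 8.1 × N²
N² = 16,913.2 / (9.0558 × 10⁻⁵) = 186,766,492
N ≈ √186,766,492 ≈ 13,666.3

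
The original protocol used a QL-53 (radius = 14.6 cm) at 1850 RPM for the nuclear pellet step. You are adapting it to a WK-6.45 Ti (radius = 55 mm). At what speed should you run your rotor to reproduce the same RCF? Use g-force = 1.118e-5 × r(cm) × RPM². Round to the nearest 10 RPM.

≈ 3010 RPM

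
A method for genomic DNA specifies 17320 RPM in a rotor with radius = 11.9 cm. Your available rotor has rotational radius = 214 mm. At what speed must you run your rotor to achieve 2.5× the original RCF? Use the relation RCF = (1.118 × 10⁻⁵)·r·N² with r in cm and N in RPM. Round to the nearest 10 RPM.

20420 RPM

RCF_original = 1.118 × 10⁻⁵ × 11.9 × (17320)² = 1.118 × 10⁻⁵ × 11.9 × 299,982,400 ≈ 39,910.3 × g
Target RCF = 2.5 × 39,910.3 ≈ 99,775.8 × g
Your rotor: r = 214 mm = 21.4 cm
99,775.8 = 1.118 × 10⁻⁵ × 21.4 × N²
N² = 99,775.8 / (23.9252 × 10⁻⁵) = 417,032,251
N ≈ √417,032,251 ≈ 20,421.4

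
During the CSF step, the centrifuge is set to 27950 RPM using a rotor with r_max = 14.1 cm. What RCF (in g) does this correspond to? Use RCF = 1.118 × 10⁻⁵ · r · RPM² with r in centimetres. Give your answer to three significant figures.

RCF ≈ 123000 g

RCF = 1.118 × 10⁻⁵ × r × N²
RCF = 1.118 × 10⁻⁵ × 14.1 × (27950)² = 1.118 × 10⁻⁵ × 14.1 × 781,202,500 ≈ 123,147.2 × g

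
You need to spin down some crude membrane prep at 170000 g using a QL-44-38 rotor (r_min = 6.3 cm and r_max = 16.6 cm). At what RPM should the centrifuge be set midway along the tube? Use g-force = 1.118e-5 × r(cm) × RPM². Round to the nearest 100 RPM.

r_avg = (6.3 + 16.6) / 2 = 11.45 cm
170,000 = 1.118 × 10⁻⁵ × 11.45 × N²
N² = 170,000 / (12.8011 × 10⁻⁵) = 1,328,010,874
N ≈ √1,328,010,874 ≈ 36,441.9

36400 RPM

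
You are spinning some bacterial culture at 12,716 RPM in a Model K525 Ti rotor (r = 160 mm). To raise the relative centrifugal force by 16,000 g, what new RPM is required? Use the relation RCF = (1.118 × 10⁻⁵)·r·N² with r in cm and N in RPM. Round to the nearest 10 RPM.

15850 RPM

r = 160 mm = 16.0 cm
Current RCF = 1.118 × 10⁻⁵ × 16 × (12716)² = 1.118 × 10⁻⁵ × 16 × 161,696,656 ≈ 28,924.3 × g
Target RCF = 28,924.3 + 16,000 = 44,924.3 × g
N² = 44,924.3 / (17.888 × 10⁻⁵) = 251,142,106
N ≈ √251,142,106 ≈ 15,847.5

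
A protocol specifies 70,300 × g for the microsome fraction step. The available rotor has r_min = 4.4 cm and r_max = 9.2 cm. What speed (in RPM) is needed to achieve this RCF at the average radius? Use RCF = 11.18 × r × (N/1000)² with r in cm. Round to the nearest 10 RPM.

N ≈ 30410 RPM

r_avg = (4.4 + 9.2) / 2 = 6.8 cm
RCF = 11.18 × r × (N/1000)²
70,300 = 11.18 × 6.8 × (N/1000)²
(N/1000)² = 70,300 / 76.024 = 924.708
N = 1000 × √924.708 ≈ 30,409.0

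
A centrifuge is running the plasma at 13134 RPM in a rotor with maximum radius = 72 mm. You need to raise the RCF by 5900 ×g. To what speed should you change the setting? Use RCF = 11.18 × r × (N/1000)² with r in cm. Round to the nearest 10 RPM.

15680 RPM

r = 72 mm = 7.2 cm
Current RCF = 11.18 × 7.2 × (13.134)² = 11.18 × 7.2 × 172.501956 ≈ 13,885.7 × g
Target RCF = 13,885.7 + 5,900 = 19,785.7 × g
(N/1000)² = 19,785.7 / 80.496 = 245.7973
N = 1000 × √245.7973 ≈ 15,677.9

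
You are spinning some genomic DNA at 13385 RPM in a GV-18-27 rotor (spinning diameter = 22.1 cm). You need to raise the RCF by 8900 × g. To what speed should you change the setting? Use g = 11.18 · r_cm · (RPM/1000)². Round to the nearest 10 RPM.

15850 RPM

r = 22.1 / 2 = 11.05 cm
Current RCF = 11.18 × 11.05 × (13.385)² = 11.18 × 11.05 × 179.158225 ≈ 22,133 × g
Target RCF = 22,133 + 8,900 = 31,033 × g
(N/1000)² = 31,033 / 123.539 = 251.2
N = 1000 × √251.2 ≈ 15,849.3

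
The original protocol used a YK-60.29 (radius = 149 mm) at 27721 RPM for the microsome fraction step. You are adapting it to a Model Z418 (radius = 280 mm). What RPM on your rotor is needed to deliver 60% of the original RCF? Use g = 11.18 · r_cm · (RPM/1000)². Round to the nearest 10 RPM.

15660 RPM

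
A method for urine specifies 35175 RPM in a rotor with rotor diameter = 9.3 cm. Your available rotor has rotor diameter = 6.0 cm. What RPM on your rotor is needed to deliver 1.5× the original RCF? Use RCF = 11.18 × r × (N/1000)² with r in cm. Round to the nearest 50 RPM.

≈ 53650 RPM

Original rotor: r = 9.3 / 2 = 4.65 cm
RCF_original = 11.18 × 4.65 × (35.175)² = 11.18 × 4.65 × 1,237.280625 ≈ 64,322.5 × g
Target RCF = 1.5 × 64,322.5 ≈ 96,483.8 × g
Your rotor: r = 6.0 / 2 = 3 cm
96,483.8 = 11.18 × 3 × (N/1000)²
(N/1000)² = 96,483.8 / 33.54 = 2876.679
N = 1000 × √2876.679 ≈ 53,634.7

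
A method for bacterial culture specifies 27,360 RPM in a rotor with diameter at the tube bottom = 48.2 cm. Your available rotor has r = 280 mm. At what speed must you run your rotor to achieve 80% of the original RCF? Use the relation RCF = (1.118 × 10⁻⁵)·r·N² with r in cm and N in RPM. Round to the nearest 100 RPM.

22700 RPM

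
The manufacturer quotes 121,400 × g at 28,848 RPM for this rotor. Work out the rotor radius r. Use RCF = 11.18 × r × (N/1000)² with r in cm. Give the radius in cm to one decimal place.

r ≈ 13.0 cm

RCF = 11.18 × r × (N/1000)²
121400 = 11.18 × r × (28.848)²
r = 121400 / (11.18 × 832.207104) = 121400 / 9304.075 ≈ 13.048 cm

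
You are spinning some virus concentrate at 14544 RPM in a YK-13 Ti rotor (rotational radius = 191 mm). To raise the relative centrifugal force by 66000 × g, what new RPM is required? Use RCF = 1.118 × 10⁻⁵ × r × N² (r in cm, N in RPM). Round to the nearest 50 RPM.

22800 RPM

r = 191 mm = 19.1 cm
Current RCF = 1.118 × 10⁻⁵ × 19.1 × (14544)² = 1.118 × 10⁻⁵ × 19.1 × 211,527,936 ≈ 45,169.3 × g
Target RCF = 45,169.3 + 66,000 = 111,169.3 × g
N² = 111,169.3 / (21.3538 × 10⁻⁵) = 520,606,637
N ≈ √520,606,637 ≈ 22,816.8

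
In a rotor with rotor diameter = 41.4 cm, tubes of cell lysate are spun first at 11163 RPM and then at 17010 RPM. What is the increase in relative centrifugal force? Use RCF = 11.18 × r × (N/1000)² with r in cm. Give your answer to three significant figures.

r = 41.4 / 2 = 20.7 cm
RCF₁ = 11.18 × 20.7 × (11.163)² = 11.18 × 20.7 × 124.612569 ≈ 28,838.6 × g
RCF₂ = 11.18 × 20.7 × (17.01)² = 11.18 × 20.7 × 289.3401 ≈ 66,960.8 × g
Increase = 66,960.8 − 28,838.6 = 38,122.2

≈ 38100 ×g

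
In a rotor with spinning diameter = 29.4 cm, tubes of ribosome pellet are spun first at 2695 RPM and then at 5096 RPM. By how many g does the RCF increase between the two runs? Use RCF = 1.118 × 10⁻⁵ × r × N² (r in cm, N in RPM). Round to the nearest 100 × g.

r = 29.4 / 2 = 14.7 cm
RCF₁ = 1.118 × 10⁻⁵ × 14.7 × (2695)² = 1.118 × 10⁻⁵ × 14.7 × 7,263,025 ≈ 1,193.6 × g
RCF₂ = 1.118 × 10⁻⁵ × 14.7 × (5096)² = 1.118 × 10⁻⁵ × 14.7 × 25,969,216 ≈ 4,267.9 × g
Increase = 4,267.9 − 1,193.6 = 3,074.3

3100 g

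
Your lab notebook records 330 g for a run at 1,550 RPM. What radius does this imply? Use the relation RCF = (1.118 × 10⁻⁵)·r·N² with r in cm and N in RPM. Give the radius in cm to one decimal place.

RCF = 1.118 × 10⁻⁵ × r × N²
330 = 1.118 × 10⁻⁵ × r × (1550)²
r = 330 / (1.118 × 10⁻⁵ × 2,402,500) = 330 / 26.85995 ≈ 12.286 cm

≈ 12.3 cm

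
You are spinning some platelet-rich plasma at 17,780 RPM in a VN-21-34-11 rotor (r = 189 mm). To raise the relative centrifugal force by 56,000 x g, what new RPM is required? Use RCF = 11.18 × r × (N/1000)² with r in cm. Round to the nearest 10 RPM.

r = 189 mm = 18.9 cm
Current RCF = 11.18 × 18.9 × (17.78)² = 11.18 × 18.9 × 316.1284 ≈ 66,798.6 × g
Target RCF = 66,798.6 + 56,000 = 122,798.6 × g
(N/1000)² = 122,798.6 / 211.302 = 581.1521
N = 1000 × √581.1521 ≈ 24,107.1

24110 RPM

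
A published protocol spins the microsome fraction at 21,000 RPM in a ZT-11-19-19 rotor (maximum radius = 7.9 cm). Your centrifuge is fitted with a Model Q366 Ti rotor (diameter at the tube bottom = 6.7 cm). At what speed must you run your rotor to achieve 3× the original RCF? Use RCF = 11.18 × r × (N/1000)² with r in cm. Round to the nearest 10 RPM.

55860 RPM

RCF_original = 11.18 × 7.9 × (21)² = 11.18 × 7.9 × 441 ≈ 38,950 × g
Target RCF = 3 × 38,950 ≈ 116,850 × g
Your rotor: r = 6.7 / 2 = 3.35 cm
116,850 = 11.18 × 3.35 × (N/1000)²
(N/1000)² = 116,850 / 37.453 = 3119.91
N = 1000 × √3119.91 ≈ 55,856.2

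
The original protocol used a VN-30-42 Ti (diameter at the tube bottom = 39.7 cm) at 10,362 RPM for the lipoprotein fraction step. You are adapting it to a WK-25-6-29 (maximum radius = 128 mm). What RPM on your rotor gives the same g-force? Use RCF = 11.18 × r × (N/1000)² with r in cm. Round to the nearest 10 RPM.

12900 RPM

Original rotor: r = 39.7 / 2 = 19.85 cm
RCF_original = 11.18 × 19.85 × (10.362)² = 11.18 × 19.85 × 107.371044 ≈ 23,828.1 × g
Your rotor: r = 128 mm = 12.8 cm
23,828.1 = 11.18 × 12.8 × (N/1000)²
(N/1000)² = 23,828.1 / 143.104 = 166.509
N = 1000 × √166.509 ≈ 12,903.8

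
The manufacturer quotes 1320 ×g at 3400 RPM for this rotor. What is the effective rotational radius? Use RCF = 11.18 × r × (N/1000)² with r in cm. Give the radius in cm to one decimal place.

≈ 10.2 cm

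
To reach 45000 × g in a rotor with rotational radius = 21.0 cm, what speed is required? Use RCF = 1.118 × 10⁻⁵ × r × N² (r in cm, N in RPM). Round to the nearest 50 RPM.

RCF = 1.118 × 10⁻⁵ × r × N²
45,000 = 1.118 × 10⁻⁵ × 21 × N²
N² = 45,000 / (23.478 × 10⁻⁵) = 191,668,796
N ≈ √191,668,796 ≈ 13,844.5

≈ 13850 RPM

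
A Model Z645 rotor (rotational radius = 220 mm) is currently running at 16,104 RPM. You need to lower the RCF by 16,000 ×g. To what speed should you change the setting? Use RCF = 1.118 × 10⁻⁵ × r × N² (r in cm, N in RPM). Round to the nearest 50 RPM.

r = 220 mm = 22.0 cm
Current RCF = 1.118 × 10⁻⁵ × 22 × (16104)² = 1.118 × 10⁻⁵ × 22 × 259,338,816 ≈ 63,787 × g
Target RCF = 63,787 − 16,000 = 47,787 × g
N² = 47,787 / (24.596 × 10⁻⁵) = 194,287,689
N ≈ √194,287,689 ≈ 13,938.7

≈ 13950 RPM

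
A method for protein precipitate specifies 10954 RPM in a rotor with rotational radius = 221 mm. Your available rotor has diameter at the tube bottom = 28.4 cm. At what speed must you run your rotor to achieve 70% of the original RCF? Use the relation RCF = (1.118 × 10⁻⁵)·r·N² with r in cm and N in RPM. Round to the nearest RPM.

≈ 11433 RPM

Original rotor: r = 221 mm = 22.1 cm
RCF_original = 1.118 × 10⁻⁵ × 22.1 × (10954)² = 1.118 × 10⁻⁵ × 22.1 × 119,990,116 ≈ 29,646.9 × g
Target RCF = 0.7 × 29,646.9 ≈ 20,752.8 × g
Your rotor: r = 28.4 / 2 = 14.2 cm
20,752.8 = 1.118 × 10⁻⁵ × 14.2 × N²
N² = 20,752.8 / (15.8756 × 10⁻⁵) = 130,721,359
N ≈ √130,721,359 ≈ 11,433.3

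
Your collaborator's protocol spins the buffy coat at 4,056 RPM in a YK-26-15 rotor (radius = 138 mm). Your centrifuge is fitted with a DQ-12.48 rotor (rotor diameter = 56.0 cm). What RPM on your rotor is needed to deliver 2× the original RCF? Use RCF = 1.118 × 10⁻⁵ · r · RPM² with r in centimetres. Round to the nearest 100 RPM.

Original rotor: r = 138 mm = 13.8 cm
RCF_original = 1.118 × 10⁻⁵ × 13.8 × (4056)² = 1.118 × 10⁻⁵ × 13.8 × 16,451,136 ≈ 2,538.1 × g
Target RCF = 2 × 2,538.1 ≈ 5,076.2 × g
Your rotor: r = 56.0 / 2 = 28 cm
5,076.2 = 1.118 × 10⁻⁵ × 28 × N²
N² = 5,076.2 / (31.304 × 10⁻⁵) = 16,215,819
N ≈ √16,215,819 ≈ 4,026.9

≈ 4000 RPM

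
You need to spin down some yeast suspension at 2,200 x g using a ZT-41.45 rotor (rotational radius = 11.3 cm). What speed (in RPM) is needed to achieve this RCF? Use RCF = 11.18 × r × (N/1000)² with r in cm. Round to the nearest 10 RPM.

≈ 4170 RPM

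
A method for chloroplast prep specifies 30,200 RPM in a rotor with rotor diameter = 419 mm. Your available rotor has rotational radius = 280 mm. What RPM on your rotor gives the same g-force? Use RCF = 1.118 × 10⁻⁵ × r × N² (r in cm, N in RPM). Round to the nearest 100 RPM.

≈ 26100 RPM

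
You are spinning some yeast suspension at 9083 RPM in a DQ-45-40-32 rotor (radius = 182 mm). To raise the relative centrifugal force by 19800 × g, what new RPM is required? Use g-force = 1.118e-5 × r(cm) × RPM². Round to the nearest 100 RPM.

r = 182 mm = 18.2 cm
Current RCF = 1.118 × 10⁻⁵ × 18.2 × (9083)² = 1.118 × 10⁻⁵ × 18.2 × 82,500,889 ≈ 16,787 × g
Target RCF = 16,787 + 19,800 = 36,587 × g
N² = 36,587 / (20.3476 × 10⁻⁵) = 179,809,904
N ≈ √179,809,904 ≈ 13,409.3

13400 RPM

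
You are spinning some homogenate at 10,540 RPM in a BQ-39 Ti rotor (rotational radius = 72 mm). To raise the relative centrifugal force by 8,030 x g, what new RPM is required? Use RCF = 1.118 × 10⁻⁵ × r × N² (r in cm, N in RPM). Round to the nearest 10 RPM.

r = 72 mm = 7.2 cm
Current RCF = 1.118 × 10⁻⁵ × 7.2 × (10540)² = 1.118 × 10⁻⁵ × 7.2 × 111,091,600 ≈ 8,942.4 × g
Target RCF = 8,942.4 + 8,030 = 16,972.4 × g
N² = 16,972.4 / (8.0496 × 10⁻⁵) = 210,847,744
N ≈ √210,847,744 ≈ 14,520.6

≈ 14520 RPM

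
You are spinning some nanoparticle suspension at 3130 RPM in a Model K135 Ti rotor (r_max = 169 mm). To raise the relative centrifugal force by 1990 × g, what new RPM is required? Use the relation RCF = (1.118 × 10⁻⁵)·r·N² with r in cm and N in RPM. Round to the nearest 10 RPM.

r = 169 mm = 16.9 cm
Current RCF = 1.118 × 10⁻⁵ × 16.9 × (3130)² = 1.118 × 10⁻⁵ × 16.9 × 9,796,900 ≈ 1,851 × g
Target RCF = 1,851 + 1,990 = 3,841 × g
N² = 3,841 / (18.8942 × 10⁻⁵) = 20,328,990
N ≈ √20,328,990 ≈ 4,508.8

4510 RPM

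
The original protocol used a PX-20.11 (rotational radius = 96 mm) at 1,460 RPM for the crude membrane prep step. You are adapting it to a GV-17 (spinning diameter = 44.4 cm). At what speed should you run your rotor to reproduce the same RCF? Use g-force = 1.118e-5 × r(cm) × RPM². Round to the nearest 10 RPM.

≈ 960 RPM

Original rotor: r = 96 mm = 9.6 cm
RCF_original = 1.118 × 10⁻⁵ × 9.6 × (1460)² = 1.118 × 10⁻⁵ × 9.6 × 2,131,600 ≈ 228.8 × g
Your rotor: r = 44.4 / 2 = 22.2 cm
228.8 = 1.118 × 10⁻⁵ × 22.2 × N²
N² = 228.8 / (24.8196 × 10⁻⁵) = 921,852
N ≈ √921,852 ≈ 960.1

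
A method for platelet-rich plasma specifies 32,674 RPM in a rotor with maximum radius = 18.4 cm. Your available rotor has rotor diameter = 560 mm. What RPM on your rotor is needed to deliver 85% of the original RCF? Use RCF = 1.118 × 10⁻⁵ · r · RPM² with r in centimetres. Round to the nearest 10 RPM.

≈ 24420 RPM

RCF = 1.118 × 10⁻⁵ × r × N²
RCF_original = 1.118 × 10⁻⁵ × 18.4 × (32674)² = 1.118 × 10⁻⁵ × 18.4 × 1,067,590,276 ≈ 219,616.1 × g
Target RCF = 0.85 × 219,616.1 ≈ 186,673.7 × g
Your rotor: r = 560 mm / 2 = 280 mm = 28 cm
186,673.7 = 1.118 × 10⁻⁵ × 28 × N²
N² = 186,673.7 / (31.304 × 10⁻⁵) = 596,325,390
N ≈ √596,325,390 ≈ 24,419.8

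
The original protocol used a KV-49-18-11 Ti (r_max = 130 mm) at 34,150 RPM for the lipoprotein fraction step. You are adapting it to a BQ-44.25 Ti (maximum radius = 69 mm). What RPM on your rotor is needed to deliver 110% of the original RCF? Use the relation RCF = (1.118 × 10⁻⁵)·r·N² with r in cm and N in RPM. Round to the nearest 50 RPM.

Original rotor: r = 130 mm = 13.0 cm
RCF_original = 1.118 × 10⁻⁵ × 13 × (34150)² = 1.118 × 10⁻⁵ × 13 × 1,166,222,500 ≈ 169,498.8 × g
Target RCF = 1.1 × 169,498.8 ≈ 186,448.7 × g
Your rotor: r = 69 mm = 6.9 cm
186,448.7 = 1.118 × 10⁻⁵ × 6.9 × N²
N² = 186,448.7 / (7.7142 × 10⁻⁵) = 2,416,954,448
N ≈ √2,416,954,448 ≈ 49,162.5

≈ 49150 RPM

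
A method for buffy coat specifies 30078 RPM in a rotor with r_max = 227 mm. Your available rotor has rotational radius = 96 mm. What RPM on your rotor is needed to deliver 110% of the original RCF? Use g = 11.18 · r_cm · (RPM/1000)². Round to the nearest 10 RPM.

48510 RPM

Original rotor: r = 227 mm = 22.7 cm
RCF_original = 11.18 × 22.7 × (30.078)² = 11.18 × 22.7 × 904.686084 ≈ 229,596.7 × g
Target RCF = 1.1 × 229,596.7 ≈ 252,556.4 × g
Your rotor: r = 96 mm = 9.6 cm
252,556.4 = 11.18 × 9.6 × (N/1000)²
(N/1000)² = 252,556.4 / 107.328 = 2353.127
N = 1000 × √2353.127 ≈ 48,509.0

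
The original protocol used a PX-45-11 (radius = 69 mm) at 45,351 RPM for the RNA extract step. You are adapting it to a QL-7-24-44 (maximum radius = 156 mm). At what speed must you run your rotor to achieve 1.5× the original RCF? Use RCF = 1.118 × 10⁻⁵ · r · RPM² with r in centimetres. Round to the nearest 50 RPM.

Original rotor: r = 69 mm = 6.9 cm
RCF_original = 1.118 × 10⁻⁵ × 6.9 × (45351)² = 1.118 × 10⁻⁵ × 6.9 × 2,056,713,201 ≈ 158,659 × g
Target RCF = 1.5 × 158,659 ≈ 237,988.5 × g
Your rotor: r = 156 mm = 15.6 cm
237,988.5 = 1.118 × 10⁻⁵ × 15.6 × N²
N² = 237,988.5 / (17.4408 × 10⁻⁵) = 1,364,550,365
N ≈ √1,364,550,365 ≈ 36,939.8

≈ 36950 RPM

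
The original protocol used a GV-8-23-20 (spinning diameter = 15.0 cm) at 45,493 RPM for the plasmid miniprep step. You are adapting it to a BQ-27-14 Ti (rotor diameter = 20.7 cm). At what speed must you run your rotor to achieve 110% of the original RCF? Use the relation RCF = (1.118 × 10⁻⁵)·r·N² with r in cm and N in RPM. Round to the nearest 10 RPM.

Original rotor: r = 15.0 / 2 = 7.5 cm
RCF = 1.118 × 10⁻⁵ × r × N²
RCF_original = 1.118 × 10⁻⁵ × 7.5 × (45493)² = 1.118 × 10⁻⁵ × 7.5 × 2,069,613,049 ≈ 173,537.1 × g
Target RCF = 1.1 × 173,537.1 ≈ 190,890.8 × g
Your rotor: r = 20.7 / 2 = 10.35 cm
190,890.8 = 1.118 × 10⁻⁵ × 10.35 × N²
N² = 190,890.8 / (11.5713 × 10⁻⁵) = 1,649,691,910
N ≈ √1,649,691,910 ≈ 40,616.4

40620 RPM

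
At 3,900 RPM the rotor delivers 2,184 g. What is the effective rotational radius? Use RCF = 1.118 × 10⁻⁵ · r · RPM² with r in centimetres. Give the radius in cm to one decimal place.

≈ 12.8 cm

2184 = 1.118 × 10⁻⁵ × r × (3900)²
r = 2184 / (1.118 × 10⁻⁵ × 15,210,000) = 2184 / 170.0478 ≈ 12.843 cm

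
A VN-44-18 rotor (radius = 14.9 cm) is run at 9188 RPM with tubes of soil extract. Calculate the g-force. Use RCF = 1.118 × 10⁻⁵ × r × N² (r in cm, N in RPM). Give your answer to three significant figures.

14100 ×g

RCF = 1.118 × 10⁻⁵ × r × N²
RCF = 1.118 × 10⁻⁵ × 14.9 × (9188)² = 1.118 × 10⁻⁵ × 14.9 × 84,419,344 ≈ 14,062.7 × g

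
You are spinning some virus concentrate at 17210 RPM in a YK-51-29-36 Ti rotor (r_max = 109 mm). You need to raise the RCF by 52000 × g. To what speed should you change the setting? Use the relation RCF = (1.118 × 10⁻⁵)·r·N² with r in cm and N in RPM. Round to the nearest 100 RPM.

N₂ ≈ 26900 RPM

r = 109 mm = 10.9 cm
Current RCF = 1.118 × 10⁻⁵ × 10.9 × (17210)² = 1.118 × 10⁻⁵ × 10.9 × 296,184,100 ≈ 36,093.6 × g
Target RCF = 36,093.6 + 52,000 = 88,093.6 × g
N² = 88,093.6 / (12.1862 × 10⁻⁵) = 722,896,391
N ≈ √722,896,391 ≈ 26,886.7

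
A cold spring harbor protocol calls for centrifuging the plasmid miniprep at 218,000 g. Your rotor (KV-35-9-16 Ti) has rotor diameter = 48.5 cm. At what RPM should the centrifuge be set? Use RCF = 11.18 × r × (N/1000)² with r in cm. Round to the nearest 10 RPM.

r = 48.5 / 2 = 24.25 cm
RCF = 11.18 × r × (N/1000)²
218,000 = 11.18 × 24.25 × (N/1000)²
(N/1000)² = 218,000 / 271.115 = 804.0868
N = 1000 × √804.0868 ≈ 28,356.4

≈ 28360 RPM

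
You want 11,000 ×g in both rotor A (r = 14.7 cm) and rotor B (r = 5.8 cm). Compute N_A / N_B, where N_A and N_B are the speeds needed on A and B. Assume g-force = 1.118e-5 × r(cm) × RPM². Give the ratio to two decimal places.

0.63

At fixed RCF, N ∝ 1/√r, so N_A/N_B = √(r_B/r_A) = √(5.8/14.7) = √0.394558 = 0.6281.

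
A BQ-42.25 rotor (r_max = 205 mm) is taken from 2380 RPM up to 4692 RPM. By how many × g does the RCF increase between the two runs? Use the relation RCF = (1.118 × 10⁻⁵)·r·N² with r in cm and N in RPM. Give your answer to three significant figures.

≈ 3750 × g

r = 205 mm = 20.5 cm
RCF₁ = 1.118 × 10⁻⁵ × 20.5 × (2380)² = 1.118 × 10⁻⁵ × 20.5 × 5,664,400 ≈ 1,298.2 × g
RCF₂ = 1.118 × 10⁻⁵ × 20.5 × (4692)² = 1.118 × 10⁻⁵ × 20.5 × 22,014,864 ≈ 5,045.6 × g
Increase = 5,045.6 − 1,298.2 = 3,747.4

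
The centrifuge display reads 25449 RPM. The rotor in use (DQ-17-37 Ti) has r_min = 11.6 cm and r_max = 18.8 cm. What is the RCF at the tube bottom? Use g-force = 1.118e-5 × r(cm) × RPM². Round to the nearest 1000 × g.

RCF ≈ 136000 g

Use r_max = 18.8 cm.
RCF = 1.118 × 10⁻⁵ × 18.8 × (25449)² = 1.118 × 10⁻⁵ × 18.8 × 647,651,601 ≈ 136,126 × g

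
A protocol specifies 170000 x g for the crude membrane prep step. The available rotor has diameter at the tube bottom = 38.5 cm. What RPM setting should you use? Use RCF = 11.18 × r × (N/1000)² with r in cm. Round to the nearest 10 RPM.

28110 RPM

r = 38.5 / 2 = 19.25 cm
170,000 = 11.18 × 19.25 × (N/1000)²
(N/1000)² = 170,000 / 215.215 = 789.9078
N = 1000 × √789.9078 ≈ 28,105.3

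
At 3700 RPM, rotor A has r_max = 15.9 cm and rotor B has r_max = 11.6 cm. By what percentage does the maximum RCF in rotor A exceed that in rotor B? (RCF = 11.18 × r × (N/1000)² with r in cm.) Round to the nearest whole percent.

37%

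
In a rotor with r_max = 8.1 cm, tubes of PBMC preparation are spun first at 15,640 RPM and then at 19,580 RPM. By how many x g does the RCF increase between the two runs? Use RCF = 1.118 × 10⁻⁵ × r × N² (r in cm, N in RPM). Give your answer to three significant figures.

≈ 12600 x g

RCF₁ = 1.118 × 10⁻⁵ × 8.1 × (15640)² = 1.118 × 10⁻⁵ × 8.1 × 244,609,600 ≈ 22,151.4 × g
RCF₂ = 1.118 × 10⁻⁵ × 8.1 × (19580)² = 1.118 × 10⁻⁵ × 8.1 × 383,376,400 ≈ 34,717.8 × g
Increase = 34,717.8 − 22,151.4 = 12,566.4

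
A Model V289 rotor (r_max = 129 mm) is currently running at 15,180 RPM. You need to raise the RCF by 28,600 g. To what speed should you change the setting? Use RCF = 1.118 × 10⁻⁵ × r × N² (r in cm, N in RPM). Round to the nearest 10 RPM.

20710 RPM

r = 129 mm = 12.9 cm
Current RCF = 1.118 × 10⁻⁵ × 12.9 × (15180)² = 1.118 × 10⁻⁵ × 12.9 × 230,432,400 ≈ 33,233.4 × g
Target RCF = 33,233.4 + 28,600 = 61,833.4 × g
N² = 61,833.4 / (14.4222 × 10⁻⁵) = 428,737,641
N ≈ √428,737,641 ≈ 20,706.0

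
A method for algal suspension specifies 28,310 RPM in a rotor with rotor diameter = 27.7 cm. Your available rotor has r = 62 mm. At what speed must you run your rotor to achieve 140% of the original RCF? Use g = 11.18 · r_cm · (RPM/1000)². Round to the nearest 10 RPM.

50060 RPM

Original rotor: r = 27.7 / 2 = 13.85 cm
RCF = 11.18 × r × (N/1000)²
RCF_original = 11.18 × 13.85 × (28.31)² = 11.18 × 13.85 × 801.4561 ≈ 124,099.9 × g
Target RCF = 1.4 × 124,099.9 ≈ 173,739.9 × g
Your rotor: r = 62 mm = 6.2 cm
173,739.9 = 11.18 × 6.2 × (N/1000)²
(N/1000)² = 173,739.9 / 69.316 = 2506.491
N = 1000 × √2506.491 ≈ 50,064.9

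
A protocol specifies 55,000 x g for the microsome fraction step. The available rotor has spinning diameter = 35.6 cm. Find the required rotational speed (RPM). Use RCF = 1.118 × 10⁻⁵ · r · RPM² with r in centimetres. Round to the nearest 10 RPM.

r = 35.6 / 2 = 17.8 cm
RCF = 1.118 × 10⁻⁵ × r × N²
55,000 = 1.118 × 10⁻⁵ × 17.8 × N²
N² = 55,000 / (19.9004 × 10⁻⁵) = 276,376,354
N ≈ √276,376,354 ≈ 16,624.6

≈ 16620 RPM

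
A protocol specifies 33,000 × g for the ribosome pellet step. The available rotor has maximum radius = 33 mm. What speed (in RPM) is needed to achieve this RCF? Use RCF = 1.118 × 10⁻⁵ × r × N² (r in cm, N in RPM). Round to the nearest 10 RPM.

r = 33 mm = 3.3 cm
33,000 = 1.118 × 10⁻⁵ × 3.3 × N²
N² = 33,000 / (3.6894 × 10⁻⁵) = 894,454,383
N ≈ √894,454,383 ≈ 29,907.4

N ≈ 29910 RPM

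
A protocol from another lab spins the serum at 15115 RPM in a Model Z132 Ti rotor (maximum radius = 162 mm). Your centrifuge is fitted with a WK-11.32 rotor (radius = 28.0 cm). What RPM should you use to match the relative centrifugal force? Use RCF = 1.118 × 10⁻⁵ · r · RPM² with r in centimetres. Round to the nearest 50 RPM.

≈ 11500 RPM

Original rotor: r = 162 mm = 16.2 cm
RCF_original = 1.118 × 10⁻⁵ × 16.2 × (15115)² = 1.118 × 10⁻⁵ × 16.2 × 228,463,225 ≈ 41,378.3 × g
41,378.3 = 1.118 × 10⁻⁵ × 28 × N²
N² = 41,378.3 / (31.304 × 10⁻⁵) = 132,182,149
N ≈ √132,182,149 ≈ 11,497.0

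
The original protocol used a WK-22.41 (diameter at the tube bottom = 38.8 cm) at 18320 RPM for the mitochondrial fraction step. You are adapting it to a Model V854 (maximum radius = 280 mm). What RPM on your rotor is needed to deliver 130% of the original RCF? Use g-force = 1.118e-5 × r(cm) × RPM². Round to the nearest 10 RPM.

Original rotor: r = 38.8 / 2 = 19.4 cm
RCF_original = 1.118 × 10⁻⁵ × 19.4 × (18320)² = 1.118 × 10⁻⁵ × 19.4 × 335,622,400 ≈ 72,793.8 × g
Target RCF = 1.3 × 72,793.8 ≈ 94,631.9 × g
Your rotor: r = 280 mm = 28.0 cm
94,631.9 = 1.118 × 10⁻⁵ × 28 × N²
N² = 94,631.9 / (31.304 × 10⁻⁵) = 302,299,706
N ≈ √302,299,706 ≈ 17,386.8

≈ 17390 RPM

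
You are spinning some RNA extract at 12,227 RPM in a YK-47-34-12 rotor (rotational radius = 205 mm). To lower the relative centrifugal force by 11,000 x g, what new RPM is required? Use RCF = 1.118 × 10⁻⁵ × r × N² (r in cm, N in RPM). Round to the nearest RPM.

r = 205 mm = 20.5 cm
Current RCF = 1.118 × 10⁻⁵ × 20.5 × (12227)² = 1.118 × 10⁻⁵ × 20.5 × 149,499,529 ≈ 34,263.8 × g
Target RCF = 34,263.8 − 11,000 = 23,263.8 × g
N² = 23,263.8 / (22.919 × 10⁻⁵) = 101,504,429
N ≈ √101,504,429 ≈ 10,074.9

10075 RPM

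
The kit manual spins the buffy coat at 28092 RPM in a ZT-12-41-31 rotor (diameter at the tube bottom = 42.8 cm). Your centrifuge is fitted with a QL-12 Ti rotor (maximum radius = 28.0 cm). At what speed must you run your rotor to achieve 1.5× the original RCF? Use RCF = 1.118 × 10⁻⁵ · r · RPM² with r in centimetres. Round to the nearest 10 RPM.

30080 RPM

Original rotor: r = 42.8 / 2 = 21.4 cm
RCF_original = 1.118 × 10⁻⁵ × 21.4 × (28092)² = 1.118 × 10⁻⁵ × 21.4 × 789,160,464 ≈ 188,808.2 × g
Target RCF = 1.5 × 188,808.2 ≈ 283,212.3 × g
283,212.3 = 1.118 × 10⁻⁵ × 28 × N²
N² = 283,212.3 / (31.304 × 10⁻⁵) = 904,716,011
N ≈ √904,716,011 ≈ 30,078.5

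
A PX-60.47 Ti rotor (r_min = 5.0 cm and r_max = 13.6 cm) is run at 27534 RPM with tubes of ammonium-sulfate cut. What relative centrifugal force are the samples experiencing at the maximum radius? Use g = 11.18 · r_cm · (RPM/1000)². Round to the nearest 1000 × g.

Use r_max = 13.6 cm.
RCF = 11.18 × 13.6 × (27.534)² = 11.18 × 13.6 × 758.121156 ≈ 115,270.8 × g

≈ 115000 x g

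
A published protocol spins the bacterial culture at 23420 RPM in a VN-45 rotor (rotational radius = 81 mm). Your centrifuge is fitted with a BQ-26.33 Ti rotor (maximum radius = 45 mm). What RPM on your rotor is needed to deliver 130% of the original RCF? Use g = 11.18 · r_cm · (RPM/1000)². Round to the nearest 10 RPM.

≈ 35830 RPM

Original rotor: r = 81 mm = 8.1 cm
RCF = 11.18 × r × (N/1000)²
RCF_original = 11.18 × 8.1 × (23.42)² = 11.18 × 8.1 × 548.4964 ≈ 49,670.7 × g
Target RCF = 1.3 × 49,670.7 ≈ 64,571.9 × g
Your rotor: r = 45 mm = 4.5 cm
64,571.9 = 11.18 × 4.5 × (N/1000)²
(N/1000)² = 64,571.9 / 50.31 = 1283.48
N = 1000 × √1283.48 ≈ 35,825.7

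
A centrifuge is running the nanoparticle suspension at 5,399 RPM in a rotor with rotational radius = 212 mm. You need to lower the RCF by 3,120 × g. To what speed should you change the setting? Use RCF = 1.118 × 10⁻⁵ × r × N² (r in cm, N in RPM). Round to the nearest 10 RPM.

r = 212 mm = 21.2 cm
Current RCF = 1.118 × 10⁻⁵ × 21.2 × (5399)² = 1.118 × 10⁻⁵ × 21.2 × 29,149,201 ≈ 6,908.8 × g
Target RCF = 6,908.8 − 3,120 = 3,788.8 × g
N² = 3,788.8 / (23.7016 × 10⁻⁵) = 15,985,419
N ≈ √15,985,419 ≈ 3,998.2

≈ 4000 RPM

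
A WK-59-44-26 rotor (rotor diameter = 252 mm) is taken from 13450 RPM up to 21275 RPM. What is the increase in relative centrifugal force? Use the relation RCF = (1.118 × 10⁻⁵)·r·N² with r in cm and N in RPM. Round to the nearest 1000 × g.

≈ 38000 x g

r = 252 mm / 2 = 126 mm = 12.6 cm
RCF₁ = 1.118 × 10⁻⁵ × 12.6 × (13450)² = 1.118 × 10⁻⁵ × 12.6 × 180,902,500 ≈ 25,483.4 × g
RCF₂ = 1.118 × 10⁻⁵ × 12.6 × (21275)² = 1.118 × 10⁻⁵ × 12.6 × 452,625,625 ≈ 63,760.5 × g
Increase = 63,760.5 − 25,483.4 = 38,277.1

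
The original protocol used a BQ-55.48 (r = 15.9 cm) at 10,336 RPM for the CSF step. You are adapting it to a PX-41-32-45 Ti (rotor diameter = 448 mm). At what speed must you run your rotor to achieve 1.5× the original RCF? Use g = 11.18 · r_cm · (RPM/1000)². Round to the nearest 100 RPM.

≈ 10700 RPM

RCF = 11.18 × r × (N/1000)²
RCF_original = 11.18 × 15.9 × (10.336)² = 11.18 × 15.9 × 106.832896 ≈ 18,990.8 × g
Target RCF = 1.5 × 18,990.8 ≈ 28,486.2 × g
Your rotor: r = 448 mm / 2 = 224 mm = 22.4 cm
28,486.2 = 11.18 × 22.4 × (N/1000)²
(N/1000)² = 28,486.2 / 250.432 = 113.7482
N = 1000 × √113.7482 ≈ 10,665.3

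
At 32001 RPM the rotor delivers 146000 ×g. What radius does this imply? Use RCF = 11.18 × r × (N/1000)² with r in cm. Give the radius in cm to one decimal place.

RCF = 11.18 × r × (N/1000)²
146000 = 11.18 × r × (32.001)²
r = 146000 / (11.18 × 1024.064001) = 146000 / 11449.04 ≈ 12.752 cm

12.8 cm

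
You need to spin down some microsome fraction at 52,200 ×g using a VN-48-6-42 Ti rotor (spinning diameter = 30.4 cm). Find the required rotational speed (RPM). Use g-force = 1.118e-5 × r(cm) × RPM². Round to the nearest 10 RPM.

17530 RPM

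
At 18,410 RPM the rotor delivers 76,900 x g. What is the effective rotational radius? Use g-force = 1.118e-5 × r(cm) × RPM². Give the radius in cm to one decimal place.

76900 = 1.118 × 10⁻⁵ × r × (18410)²
r = 76900 / (1.118 × 10⁻⁵ × 338,928,100) = 76900 / 3789.216 ≈ 20.294 cm

≈ 20.3 cm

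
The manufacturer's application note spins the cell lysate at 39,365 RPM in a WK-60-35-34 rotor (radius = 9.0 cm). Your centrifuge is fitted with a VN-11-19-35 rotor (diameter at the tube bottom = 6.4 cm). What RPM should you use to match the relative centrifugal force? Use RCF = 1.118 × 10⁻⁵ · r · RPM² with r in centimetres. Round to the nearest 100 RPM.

≈ 66000 RPM

RCF_original = 1.118 × 10⁻⁵ × 9 × (39365)² = 1.118 × 10⁻⁵ × 9 × 1,549,603,225 ≈ 155,921.1 × g
Your rotor: r = 6.4 / 2 = 3.2 cm
155,921.1 = 1.118 × 10⁻⁵ × 3.2 × N²
N² = 155,921.1 / (3.5776 × 10⁻⁵) = 4,358,259,727
N ≈ √4,358,259,727 ≈ 66,017.1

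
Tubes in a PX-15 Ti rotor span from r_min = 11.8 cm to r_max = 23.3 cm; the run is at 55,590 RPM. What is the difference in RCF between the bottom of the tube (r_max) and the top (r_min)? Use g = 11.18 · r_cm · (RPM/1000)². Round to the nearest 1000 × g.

RCF_max = 11.18 × 23.3 × (55.59)² = 11.18 × 23.3 × 3,090.2481 ≈ 804,991.1 × g
RCF_min = 11.18 × 11.8 × (55.59)² = 11.18 × 11.8 × 3,090.2481 ≈ 407,677.9 × g
ΔRCF = 804,991.1 − 407,677.9 = 397,313.2

397000 ×g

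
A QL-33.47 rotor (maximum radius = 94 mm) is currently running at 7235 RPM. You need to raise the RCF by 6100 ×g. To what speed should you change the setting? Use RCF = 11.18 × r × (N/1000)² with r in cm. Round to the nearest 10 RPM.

r = 94 mm = 9.4 cm
Current RCF = 11.18 × 9.4 × (7.235)² = 11.18 × 9.4 × 52.345225 ≈ 5,501.1 × g
Target RCF = 5,501.1 + 6,100 = 11,601.1 × g
(N/1000)² = 11,601.1 / 105.092 = 110.3899
N = 1000 × √110.3899 ≈ 10,506.7

10510 RPM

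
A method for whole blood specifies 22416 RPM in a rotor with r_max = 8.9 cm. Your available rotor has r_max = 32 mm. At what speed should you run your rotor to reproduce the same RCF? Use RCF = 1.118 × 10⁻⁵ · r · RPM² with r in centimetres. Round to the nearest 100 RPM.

37400 RPM

RCF = 1.118 × 10⁻⁵ × r × N²
RCF_original = 1.118 × 10⁻⁵ × 8.9 × (22416)² = 1.118 × 10⁻⁵ × 8.9 × 502,477,056 ≈ 49,997.5 × g
Your rotor: r = 32 mm = 3.2 cm
49,997.5 = 1.118 × 10⁻⁵ × 3.2 × N²
N² = 49,997.5 / (3.5776 × 10⁻⁵) = 1,397,515,094
N ≈ √1,397,515,094 ≈ 37,383.4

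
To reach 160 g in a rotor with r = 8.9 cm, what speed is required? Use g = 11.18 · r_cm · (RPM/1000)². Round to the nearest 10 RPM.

RCF = 11.18 × r × (N/1000)²
160 = 11.18 × 8.9 × (N/1000)²
(N/1000)² = 160 / 99.502 = 1.608008
N = 1000 × √1.608008 ≈ 1,268.1

1270 RPM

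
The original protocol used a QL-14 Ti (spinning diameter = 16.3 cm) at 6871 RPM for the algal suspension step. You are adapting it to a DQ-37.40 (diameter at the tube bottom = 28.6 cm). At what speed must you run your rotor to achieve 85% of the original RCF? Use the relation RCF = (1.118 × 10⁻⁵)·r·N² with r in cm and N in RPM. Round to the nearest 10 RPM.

≈ 4780 RPM

Original rotor: r = 16.3 / 2 = 8.15 cm
RCF_original = 1.118 × 10⁻⁵ × 8.15 × (6871)² = 1.118 × 10⁻⁵ × 8.15 × 47,210,641 ≈ 4,301.7 × g
Target RCF = 0.85 × 4,301.7 ≈ 3,656.4 × g
Your rotor: r = 28.6 / 2 = 14.3 cm
3,656.4 = 1.118 × 10⁻⁵ × 14.3 × N²
N² = 3,656.4 / (15.9874 × 10⁻⁵) = 22,870,511
N ≈ √22,870,511 ≈ 4,782.3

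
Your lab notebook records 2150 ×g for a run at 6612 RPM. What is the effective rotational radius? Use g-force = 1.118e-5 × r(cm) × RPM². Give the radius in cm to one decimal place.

RCF = 1.118 × 10⁻⁵ × r × N²
2150 = 1.118 × 10⁻⁵ × r × (6612)²
r = 2150 / (1.118 × 10⁻⁵ × 43,718,544) = 2150 / 488.7733 ≈ 4.399 cm

≈ 4.4 cm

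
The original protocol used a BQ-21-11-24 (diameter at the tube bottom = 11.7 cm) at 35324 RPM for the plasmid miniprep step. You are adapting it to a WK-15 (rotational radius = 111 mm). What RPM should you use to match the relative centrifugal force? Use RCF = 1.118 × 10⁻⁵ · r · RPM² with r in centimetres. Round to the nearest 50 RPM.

25650 RPM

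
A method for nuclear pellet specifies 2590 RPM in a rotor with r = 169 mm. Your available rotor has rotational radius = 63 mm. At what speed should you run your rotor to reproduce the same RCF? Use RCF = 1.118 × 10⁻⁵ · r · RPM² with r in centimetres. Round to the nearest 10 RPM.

Original rotor: r = 169 mm = 16.9 cm
RCF = 1.118 × 10⁻⁵ × r × N²
RCF_original = 1.118 × 10⁻⁵ × 16.9 × (2590)² = 1.118 × 10⁻⁵ × 16.9 × 6,708,100 ≈ 1,267.4 × g
Your rotor: r = 63 mm = 6.3 cm
1,267.4 = 1.118 × 10⁻⁵ × 6.3 × N²
N² = 1,267.4 / (7.0434 × 10⁻⁵) = 17,994,151
N ≈ √17,994,151 ≈ 4,242.0

≈ 4240 RPM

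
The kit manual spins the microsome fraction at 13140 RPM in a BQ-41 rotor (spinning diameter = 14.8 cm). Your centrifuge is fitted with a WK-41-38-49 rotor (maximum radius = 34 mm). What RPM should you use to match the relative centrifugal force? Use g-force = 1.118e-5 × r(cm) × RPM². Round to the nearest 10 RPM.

19390 RPM

Original rotor: r = 14.8 / 2 = 7.4 cm
RCF_original = 1.118 × 10⁻⁵ × 7.4 × (13140)² = 1.118 × 10⁻⁵ × 7.4 × 172,659,600 ≈ 14,284.5 × g
Your rotor: r = 34 mm = 3.4 cm
14,284.5 = 1.118 × 10⁻⁵ × 3.4 × N²
N² = 14,284.5 / (3.8012 × 10⁻⁵) = 375,789,224
N ≈ √375,789,224 ≈ 19,385.3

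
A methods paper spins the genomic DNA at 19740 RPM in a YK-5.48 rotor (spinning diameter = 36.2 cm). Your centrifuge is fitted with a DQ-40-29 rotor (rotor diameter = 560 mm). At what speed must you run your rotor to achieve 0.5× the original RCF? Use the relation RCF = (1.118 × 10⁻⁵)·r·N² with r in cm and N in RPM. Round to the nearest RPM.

Original rotor: r = 36.2 / 2 = 18.1 cm
RCF = 1.118 × 10⁻⁵ × r × N²
RCF_original = 1.118 × 10⁻⁵ × 18.1 × (19740)² = 1.118 × 10⁻⁵ × 18.1 × 389,667,600 ≈ 78,852.4 × g
Target RCF = 0.5 × 78,852.4 ≈ 39,426.2 × g
Your rotor: r = 560 mm / 2 = 280 mm = 28 cm
39,426.2 = 1.118 × 10⁻⁵ × 28 × N²
N² = 39,426.2 / (31.304 × 10⁻⁵) = 125,946,205
N ≈ √125,946,205 ≈ 11,222.6

≈ 11223 RPM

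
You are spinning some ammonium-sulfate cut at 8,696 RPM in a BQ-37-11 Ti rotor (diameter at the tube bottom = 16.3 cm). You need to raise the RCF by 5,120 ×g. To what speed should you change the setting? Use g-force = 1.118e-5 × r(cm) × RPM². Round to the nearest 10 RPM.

11480 RPM

r = 16.3 / 2 = 8.15 cm
Current RCF = 1.118 × 10⁻⁵ × 8.15 × (8696)² = 1.118 × 10⁻⁵ × 8.15 × 75,620,416 ≈ 6,890.3 × g
Target RCF = 6,890.3 + 5,120 = 12,010.3 × g
N² = 12,010.3 / (9.1117 × 10⁻⁵) = 131,811,846
N ≈ √131,811,846 ≈ 11,480.9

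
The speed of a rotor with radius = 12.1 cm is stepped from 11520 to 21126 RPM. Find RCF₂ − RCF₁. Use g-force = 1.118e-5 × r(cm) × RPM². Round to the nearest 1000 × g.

42000 x g

RCF₁ = 1.118 × 10⁻⁵ × 12.1 × (11520)² = 1.118 × 10⁻⁵ × 12.1 × 132,710,400 ≈ 17,952.8 × g
RCF₂ = 1.118 × 10⁻⁵ × 12.1 × (21126)² = 1.118 × 10⁻⁵ × 12.1 × 446,307,876 ≈ 60,375.6 × g
Increase = 60,375.6 − 17,952.8 = 42,422.8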